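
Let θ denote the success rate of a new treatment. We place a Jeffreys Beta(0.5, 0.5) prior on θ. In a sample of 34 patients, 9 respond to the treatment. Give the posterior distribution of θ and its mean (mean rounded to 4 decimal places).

Posterior: Beta(9.5, 25.5); mean ≈ 0.2714

The binomial likelihood is conjugate to the Beta prior: with 9 successes and 25 failures, the posterior is Beta(0.5+9, 0.5+25) = Beta(9.5, 25.5).
E[θ | data] = 9.5/(9.5+25.5) = 0.2714.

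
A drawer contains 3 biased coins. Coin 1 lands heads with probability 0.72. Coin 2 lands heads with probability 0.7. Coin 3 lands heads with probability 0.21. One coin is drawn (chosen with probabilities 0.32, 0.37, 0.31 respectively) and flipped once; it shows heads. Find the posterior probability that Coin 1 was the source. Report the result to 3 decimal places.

Posterior probability ≈ 0.416

Tabulate prior·likelihood by source: [1] prior 0.32, lik 0.72, product 0.2304; [2] prior 0.37, lik 0.7, product 0.2590; [3] prior 0.31, lik 0.21, product 0.06510.
Normalizing constant = 0.55450; the posterior for Coin 1 is its product over the sum, 0.2304/0.55450 = 0.416.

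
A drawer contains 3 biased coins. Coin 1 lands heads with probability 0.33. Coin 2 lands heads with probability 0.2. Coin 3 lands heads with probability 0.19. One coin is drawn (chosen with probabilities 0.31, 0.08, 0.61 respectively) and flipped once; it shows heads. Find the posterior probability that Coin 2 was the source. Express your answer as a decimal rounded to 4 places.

Posterior probability ≈ 0.0683

Tabulate prior·likelihood by source: [1] prior 0.31, lik 0.33, product 0.1023; [2] prior 0.08, lik 0.2, product 0.01600; [3] prior 0.61, lik 0.19, product 0.1159.
Normalizing constant = 0.23420; the posterior for Coin 2 is its product over the sum, 0.01600/0.23420 = 0.0683.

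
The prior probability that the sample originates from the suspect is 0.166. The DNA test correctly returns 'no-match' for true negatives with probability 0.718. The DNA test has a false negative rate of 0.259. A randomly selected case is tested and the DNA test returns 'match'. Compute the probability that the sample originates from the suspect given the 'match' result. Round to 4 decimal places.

Write H for 'the sample originates from the suspect'. Prior odds H:¬H = 0.166/0.834 = 0.19904. For the 'match' outcome, the likelihood ratio is 0.741/0.282 = 2.6277.
Posterior odds = 0.19904 × 2.6277 = 0.52301, so P(H|E) = 0.52301/(1+0.52301) = 0.3434.

P(H | E) ≈ 0.3434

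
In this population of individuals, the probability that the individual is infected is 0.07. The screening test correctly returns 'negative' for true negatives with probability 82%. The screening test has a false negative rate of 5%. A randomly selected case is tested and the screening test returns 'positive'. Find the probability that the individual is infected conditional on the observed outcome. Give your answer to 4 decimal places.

P(H | E) ≈ 0.2843

Write H for 'the individual is infected'. Prior odds H:¬H = 0.07/0.93 = 0.075269. For the 'positive' outcome, the likelihood ratio is 0.95/0.18 = 5.2778.
Posterior odds = 0.075269 × 5.2778 = 0.39725, so P(H|E) = 0.39725/(1+0.39725) = 0.2843.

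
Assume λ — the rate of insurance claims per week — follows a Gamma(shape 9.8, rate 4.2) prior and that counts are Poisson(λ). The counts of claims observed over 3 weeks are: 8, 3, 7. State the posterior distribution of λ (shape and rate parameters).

The Poisson likelihood adds the total count to the shape and the number of exposure periods to the rate. Here ∑xᵢ = 18 and n = 3, so shape 9.8→27.8 and rate 4.2→7.2.

Posterior: Gamma(shape=27.8, rate=7.2)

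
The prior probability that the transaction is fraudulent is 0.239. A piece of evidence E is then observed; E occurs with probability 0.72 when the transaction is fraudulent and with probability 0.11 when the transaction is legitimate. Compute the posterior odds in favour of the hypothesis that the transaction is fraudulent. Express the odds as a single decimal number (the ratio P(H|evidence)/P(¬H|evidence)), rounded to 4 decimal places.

Posterior odds ≈ 2.0557

Prior odds = 0.239/(1−0.239) = 0.31406. In log-odds, ln(0.31406) = -1.1582.
Add log likelihood ratio: ln(6.5455) = 1.8788.
Posterior log-odds = 0.72060, so posterior odds = exp(0.72060) = 2.0557.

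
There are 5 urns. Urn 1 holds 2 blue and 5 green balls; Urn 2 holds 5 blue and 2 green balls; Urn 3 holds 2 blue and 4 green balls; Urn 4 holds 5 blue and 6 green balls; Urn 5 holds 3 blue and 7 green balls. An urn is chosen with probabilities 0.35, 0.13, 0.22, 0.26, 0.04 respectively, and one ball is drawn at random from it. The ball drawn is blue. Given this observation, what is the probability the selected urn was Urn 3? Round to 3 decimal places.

Tabulate prior·likelihood by source: [1] prior 0.35, lik 0.2857, product 0.1000; [2] prior 0.13, lik 0.7143, product 0.09286; [3] prior 0.22, lik 0.3333, product 0.07333; [4] prior 0.26, lik 0.4545, product 0.1182; [5] prior 0.04, lik 0.3, product 0.01200.
Normalizing constant = 0.39637; the posterior for Urn 3 is its product over the sum, 0.07333/0.39637 = 0.185.

Posterior probability ≈ 0.185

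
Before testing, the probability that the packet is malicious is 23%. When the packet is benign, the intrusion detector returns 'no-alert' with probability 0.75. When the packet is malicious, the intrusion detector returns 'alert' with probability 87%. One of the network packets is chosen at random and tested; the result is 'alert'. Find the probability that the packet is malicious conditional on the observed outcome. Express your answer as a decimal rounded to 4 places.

P(H | E) ≈ 0.5097

Let H be the event that the packet is malicious. P(H) = 0.23, so P(¬H) = 0.77. With E the 'alert' result, P(E|H) = 0.87 and P(E|¬H) = 0.25.
P(E) = 0.87·0.23 + 0.25·0.77 = 0.20010 + 0.19250 = 0.39260.
By Bayes' theorem, P(H|E) = 0.20010 / 0.39260 = 0.5097.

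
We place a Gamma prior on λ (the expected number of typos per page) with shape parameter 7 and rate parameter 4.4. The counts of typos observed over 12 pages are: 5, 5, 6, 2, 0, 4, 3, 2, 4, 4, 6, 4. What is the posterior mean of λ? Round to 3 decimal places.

Posterior mean ≈ 3.171

Total count ∑xᵢ = 45 over n = 12 pages.
Gamma is conjugate to the Poisson likelihood: posterior is Gamma(shape = 7+45 = 52, rate = 4.4+12 = 16.4).
E[λ | data] = 52/16.4 = 3.171.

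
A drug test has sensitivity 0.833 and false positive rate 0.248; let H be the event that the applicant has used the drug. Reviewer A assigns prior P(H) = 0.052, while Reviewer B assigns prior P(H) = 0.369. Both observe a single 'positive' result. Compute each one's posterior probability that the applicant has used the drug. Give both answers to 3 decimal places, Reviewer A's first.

Reviewer A: 0.156; Reviewer B: 0.663

The likelihood ratio for a 'positive' result is 0.833/0.248 = 3.3589.
Reviewer A: prior odds 0.052/0.948 = 0.054852; posterior odds 0.18424; posterior probability 0.156.
Reviewer B: prior odds 0.369/0.631 = 0.58479; posterior odds 1.9642; posterior probability 0.663.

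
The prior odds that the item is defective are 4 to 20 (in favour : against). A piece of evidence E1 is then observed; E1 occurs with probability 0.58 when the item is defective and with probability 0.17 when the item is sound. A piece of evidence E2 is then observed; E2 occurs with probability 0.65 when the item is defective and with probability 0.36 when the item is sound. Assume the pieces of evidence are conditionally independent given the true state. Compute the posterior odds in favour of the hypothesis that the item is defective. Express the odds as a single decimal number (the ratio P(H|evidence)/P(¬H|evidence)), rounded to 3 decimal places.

Prior odds = 4/20 = 0.20000.
Likelihood ratio for E1 = 0.58/0.17 = 3.4118.
Likelihood ratio for E2 = 0.65/0.36 = 1.8056.
Posterior odds = prior odds × LR₁ × LR₂ = 1.2320.

Posterior odds ≈ 1.232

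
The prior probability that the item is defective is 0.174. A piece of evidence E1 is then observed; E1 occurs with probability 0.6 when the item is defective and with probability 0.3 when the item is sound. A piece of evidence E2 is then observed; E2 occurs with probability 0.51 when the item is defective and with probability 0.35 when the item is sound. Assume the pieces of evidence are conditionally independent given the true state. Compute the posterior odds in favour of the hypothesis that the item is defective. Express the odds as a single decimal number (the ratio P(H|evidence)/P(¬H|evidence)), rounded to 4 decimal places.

Prior odds = 0.174/(1−0.174) = 0.21065. In log-odds, ln(0.21065) = -1.5575.
Add log likelihood ratios: ln(2.0000) + ln(1.4571) = 1.0696.
Posterior log-odds = -0.48791, so posterior odds = exp(-0.48791) = 0.61391.

Posterior odds ≈ 0.6139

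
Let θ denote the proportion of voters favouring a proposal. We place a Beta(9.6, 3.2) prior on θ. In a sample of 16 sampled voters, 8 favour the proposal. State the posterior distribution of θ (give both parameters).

Observing 8 successes and 8 failures updates Beta(9.6, 3.2) by adding the success and failure counts to the two shape parameters: α = 9.6+8 = 17.6, β = 3.2+8 = 11.2.

Posterior: Beta(17.6, 11.2)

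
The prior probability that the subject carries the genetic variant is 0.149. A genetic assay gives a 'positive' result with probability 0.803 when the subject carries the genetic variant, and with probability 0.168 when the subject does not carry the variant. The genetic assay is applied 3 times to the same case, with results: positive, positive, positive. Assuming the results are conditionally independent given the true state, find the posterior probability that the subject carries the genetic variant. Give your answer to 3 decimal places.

Posterior P(H) ≈ 0.950

Let H be the event that the subject carries the genetic variant; start with P(H) = 0.149. P('positive'|H) = 0.803, P('positive'|¬H) = 0.168.
Update on result 1 ('positive'): P(H) ← 0.803·0.1490 / (0.803·0.1490 + 0.168·0.8510) = 0.11965/0.26262 = 0.4556.
Update on result 2 ('positive'): P(H) ← 0.803·0.4556 / (0.803·0.4556 + 0.168·0.5444) = 0.36585/0.45731 = 0.8000.
Update on result 3 ('positive'): P(H) ← 0.803·0.8000 / (0.803·0.8000 + 0.168·0.2000) = 0.64240/0.67600 = 0.9503.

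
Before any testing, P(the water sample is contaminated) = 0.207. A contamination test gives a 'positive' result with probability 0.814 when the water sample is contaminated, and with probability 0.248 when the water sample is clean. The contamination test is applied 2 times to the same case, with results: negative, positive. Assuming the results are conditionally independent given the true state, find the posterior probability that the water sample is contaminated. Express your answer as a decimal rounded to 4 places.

Posterior P(H) ≈ 0.1749

Let H be the event that the water sample is contaminated; start with P(H) = 0.207. P('positive'|H) = 0.814, P('positive'|¬H) = 0.248.
Update on result 1 ('negative'): P(H) ← 0.186·0.2070 / (0.186·0.2070 + 0.752·0.7930) = 0.038502/0.63484 = 0.0606.
Update on result 2 ('positive'): P(H) ← 0.814·0.0606 / (0.814·0.0606 + 0.248·0.9394) = 0.049368/0.28233 = 0.1749.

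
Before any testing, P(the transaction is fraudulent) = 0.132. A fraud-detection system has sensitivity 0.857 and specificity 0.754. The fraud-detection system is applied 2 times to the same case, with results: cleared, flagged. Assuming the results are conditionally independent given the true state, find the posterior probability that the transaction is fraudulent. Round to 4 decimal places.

Let H be the event that the transaction is fraudulent; start with P(H) = 0.132. P('flagged'|H) = 0.857, P('flagged'|¬H) = 0.246.
Update on result 1 ('cleared'): P(H) ← 0.143·0.1320 / (0.143·0.1320 + 0.754·0.8680) = 0.018876/0.67335 = 0.0280.
Update on result 2 ('flagged'): P(H) ← 0.857·0.0280 / (0.857·0.0280 + 0.246·0.9720) = 0.024024/0.26313 = 0.0913.

Posterior P(H) ≈ 0.0913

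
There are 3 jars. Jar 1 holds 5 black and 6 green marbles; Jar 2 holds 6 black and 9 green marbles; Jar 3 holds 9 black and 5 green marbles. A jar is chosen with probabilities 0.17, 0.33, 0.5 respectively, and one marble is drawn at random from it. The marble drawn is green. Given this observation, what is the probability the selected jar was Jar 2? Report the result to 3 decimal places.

P(green|Jar 1) = 0.5455; P(green|Jar 2) = 0.6; P(green|Jar 3) = 0.3571.
Prior × likelihood for each source: 0.17·0.5455=0.09273, 0.33·0.6=0.1980, 0.5·0.3571=0.1786. Summing gives P(green) = 0.46930.
P(Jar 2 | green) = 0.1980 / 0.46930 = 0.422.

Posterior probability ≈ 0.422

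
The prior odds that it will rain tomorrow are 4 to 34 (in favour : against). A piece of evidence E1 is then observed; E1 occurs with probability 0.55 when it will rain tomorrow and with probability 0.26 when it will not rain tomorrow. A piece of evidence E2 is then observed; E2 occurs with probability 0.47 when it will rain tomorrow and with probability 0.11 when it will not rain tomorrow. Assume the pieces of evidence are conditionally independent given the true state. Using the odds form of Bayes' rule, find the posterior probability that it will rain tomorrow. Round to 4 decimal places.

Prior odds = 4/34 = 0.11765.
Likelihood ratio for E1 = 0.55/0.26 = 2.1154.
Likelihood ratio for E2 = 0.47/0.11 = 4.2727.
Posterior odds = prior odds × LR₁ × LR₂ = 1.0633.
Posterior probability = odds/(1+odds) = 1.0633/2.0633 = 0.5154.

Posterior probability ≈ 0.5154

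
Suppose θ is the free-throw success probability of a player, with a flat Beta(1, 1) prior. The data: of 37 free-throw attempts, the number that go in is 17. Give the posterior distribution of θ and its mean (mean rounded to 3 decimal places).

Posterior: Beta(18, 21); mean ≈ 0.462

The binomial likelihood is conjugate to the Beta prior: with 17 successes and 20 failures, the posterior is Beta(1+17, 1+20) = Beta(18, 21).
E[θ | data] = 18/(18+21) = 0.462.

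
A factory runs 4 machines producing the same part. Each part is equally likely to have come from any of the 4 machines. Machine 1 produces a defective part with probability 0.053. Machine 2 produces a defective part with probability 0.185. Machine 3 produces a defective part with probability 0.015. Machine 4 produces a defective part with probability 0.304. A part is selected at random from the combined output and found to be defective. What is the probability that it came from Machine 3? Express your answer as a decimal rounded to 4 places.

Posterior probability ≈ 0.0269

Tabulate prior·likelihood by source: [1] prior 0.25, lik 0.053, product 0.01325; [2] prior 0.25, lik 0.185, product 0.04625; [3] prior 0.25, lik 0.015, product 0.003750; [4] prior 0.25, lik 0.304, product 0.07600.
Normalizing constant = 0.13925; the posterior for Machine 3 is its product over the sum, 0.003750/0.13925 = 0.0269.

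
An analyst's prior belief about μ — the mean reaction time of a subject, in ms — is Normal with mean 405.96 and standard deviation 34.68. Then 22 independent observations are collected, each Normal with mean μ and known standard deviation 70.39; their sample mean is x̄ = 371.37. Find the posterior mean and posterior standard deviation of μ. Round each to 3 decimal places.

Prior precision 1/τ₀² = 1/34.68² = 0.00083146; data precision n/σ² = 22/70.39² = 0.00444018.
Posterior precision = 0.00083146 + 0.00444018 = 0.00527164, giving posterior SD = 1/√0.00527164 = 13.773.
Posterior mean = (0.00083146·405.96 + 0.00444018·371.37) / 0.00527164 = 376.826.

Posterior mean ≈ 376.826; posterior SD ≈ 13.773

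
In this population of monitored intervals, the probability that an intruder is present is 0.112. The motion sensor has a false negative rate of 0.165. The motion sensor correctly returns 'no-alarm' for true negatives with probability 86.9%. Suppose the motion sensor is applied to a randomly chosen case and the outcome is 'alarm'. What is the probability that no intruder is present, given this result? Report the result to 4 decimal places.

Let H be the event that an intruder is present. P(H) = 0.112, so P(¬H) = 0.888. With E the 'alarm' result, P(E|H) = 0.835 and P(E|¬H) = 0.131.
P(E) = 0.835·0.112 + 0.131·0.888 = 0.093520 + 0.11633 = 0.20985.
By Bayes' theorem, P(H|E) = 0.093520 / 0.20985 = 0.4457. Hence P(¬H|E) = 1 − 0.4457 = 0.5543.

P(¬H | E) ≈ 0.5543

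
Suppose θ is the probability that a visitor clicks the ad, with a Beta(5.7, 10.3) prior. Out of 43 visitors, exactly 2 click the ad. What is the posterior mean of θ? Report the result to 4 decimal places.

Posterior mean ≈ 0.1305

Observing 2 successes and 41 failures updates Beta(5.7, 10.3) by adding the success and failure counts to the two shape parameters: α = 5.7+2 = 7.7, β = 10.3+41 = 51.3.
Posterior mean = α/(α+β) = 7.7/59 = 0.1305.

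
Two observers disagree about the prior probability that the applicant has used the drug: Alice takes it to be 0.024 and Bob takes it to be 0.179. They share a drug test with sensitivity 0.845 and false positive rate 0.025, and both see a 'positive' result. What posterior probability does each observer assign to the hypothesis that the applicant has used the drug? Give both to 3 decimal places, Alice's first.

Alice: 0.454; Bob: 0.881

P('+'|H) = 0.845, P('+'|¬H) = 0.025.
Alice: numerator 0.845·0.024 = 0.020280; evidence = 0.020280+0.025·0.976 = 0.044680; posterior = 0.454.
Bob: numerator 0.845·0.179 = 0.15126; evidence = 0.15126+0.025·0.821 = 0.17178; posterior = 0.881.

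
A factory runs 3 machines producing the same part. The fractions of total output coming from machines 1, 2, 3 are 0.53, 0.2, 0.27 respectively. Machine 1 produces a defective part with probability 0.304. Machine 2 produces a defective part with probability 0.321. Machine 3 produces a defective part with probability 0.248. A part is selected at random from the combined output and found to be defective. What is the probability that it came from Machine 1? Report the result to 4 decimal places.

Posterior probability ≈ 0.5513

Tabulate prior·likelihood by source: [1] prior 0.53, lik 0.304, product 0.1611; [2] prior 0.2, lik 0.321, product 0.06420; [3] prior 0.27, lik 0.248, product 0.06696.
Normalizing constant = 0.29228; the posterior for Machine 1 is its product over the sum, 0.1611/0.29228 = 0.5513.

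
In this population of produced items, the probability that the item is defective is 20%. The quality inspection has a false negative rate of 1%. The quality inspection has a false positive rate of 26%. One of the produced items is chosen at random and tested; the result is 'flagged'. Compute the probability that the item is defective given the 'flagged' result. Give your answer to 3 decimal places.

P(H | E) ≈ 0.488

Let H be the event that the item is defective. P(H) = 0.2, so P(¬H) = 0.8. With E the 'flagged' result, P(E|H) = 0.99 and P(E|¬H) = 0.26.
P(E) = 0.99·0.2 + 0.26·0.8 = 0.19800 + 0.20800 = 0.40600.
By Bayes' theorem, P(H|E) = 0.19800 / 0.40600 = 0.488.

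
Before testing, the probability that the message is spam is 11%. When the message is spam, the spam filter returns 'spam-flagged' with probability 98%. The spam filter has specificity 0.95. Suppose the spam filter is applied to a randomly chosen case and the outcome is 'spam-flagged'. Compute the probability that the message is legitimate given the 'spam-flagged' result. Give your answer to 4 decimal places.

Write H for 'the message is spam'. Prior odds H:¬H = 0.11/0.89 = 0.12360. For the 'spam-flagged' outcome, the likelihood ratio is 0.98/0.05 = 19.600.
Posterior odds = 0.12360 × 19.600 = 2.4225, so P(H|E) = 2.4225/(1+2.4225) = 0.7078. Then P(¬H|E) = 1 − 0.7078 = 0.2922.

P(¬H | E) ≈ 0.2922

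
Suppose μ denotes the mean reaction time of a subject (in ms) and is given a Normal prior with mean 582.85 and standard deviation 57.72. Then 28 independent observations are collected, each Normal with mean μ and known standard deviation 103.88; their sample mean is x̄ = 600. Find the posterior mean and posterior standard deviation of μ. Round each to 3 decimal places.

Posterior mean ≈ 598.222; posterior SD ≈ 18.586

With known σ, the Normal prior is conjugate. Weight on the data is w = (n/σ²)/(n/σ² + 1/τ₀²) = 0.00259474/(0.00259474+0.00030016) = 0.89632.
Posterior mean = w·x̄ + (1−w)·μ₀ = 0.89632·600 + 0.10368·582.85 = 598.222. Posterior variance = 1/(0.00259474+0.00030016) = 345.435, so SD = 18.586.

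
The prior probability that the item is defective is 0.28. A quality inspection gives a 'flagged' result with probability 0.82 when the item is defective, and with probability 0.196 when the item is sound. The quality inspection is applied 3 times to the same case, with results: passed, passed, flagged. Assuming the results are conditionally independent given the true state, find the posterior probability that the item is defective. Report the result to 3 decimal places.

Posterior P(H) ≈ 0.075

Let H be the event that the item is defective; start with P(H) = 0.28. P('flagged'|H) = 0.82, P('flagged'|¬H) = 0.196.
Update on result 1 ('passed'): P(H) ← 0.18·0.2800 / (0.18·0.2800 + 0.804·0.7200) = 0.050400/0.62928 = 0.0801.
Update on result 2 ('passed'): P(H) ← 0.18·0.0801 / (0.18·0.0801 + 0.804·0.9199) = 0.014416/0.75402 = 0.0191.
Update on result 3 ('flagged'): P(H) ← 0.82·0.0191 / (0.82·0.0191 + 0.196·0.9809) = 0.015678/0.20793 = 0.0754.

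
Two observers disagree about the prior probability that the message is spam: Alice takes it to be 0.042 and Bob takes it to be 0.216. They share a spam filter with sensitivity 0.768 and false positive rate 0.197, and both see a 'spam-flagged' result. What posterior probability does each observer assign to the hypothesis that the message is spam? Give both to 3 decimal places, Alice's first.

P('+'|H) = 0.768, P('+'|¬H) = 0.197.
Alice: numerator 0.768·0.042 = 0.032256; evidence = 0.032256+0.197·0.958 = 0.22098; posterior = 0.146.
Bob: numerator 0.768·0.216 = 0.16589; evidence = 0.16589+0.197·0.784 = 0.32034; posterior = 0.518.

Alice: 0.146; Bob: 0.518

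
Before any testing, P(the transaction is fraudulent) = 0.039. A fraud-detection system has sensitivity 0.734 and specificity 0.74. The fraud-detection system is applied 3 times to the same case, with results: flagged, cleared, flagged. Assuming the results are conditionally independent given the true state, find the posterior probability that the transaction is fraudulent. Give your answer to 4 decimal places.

Let H be the event that the transaction is fraudulent; start with P(H) = 0.039. P('flagged'|H) = 0.734, P('flagged'|¬H) = 0.26.
Update on result 1 ('flagged'): P(H) ← 0.734·0.0390 / (0.734·0.0390 + 0.26·0.9610) = 0.028626/0.27849 = 0.1028.
Update on result 2 ('cleared'): P(H) ← 0.266·0.1028 / (0.266·0.1028 + 0.74·0.8972) = 0.027343/0.69128 = 0.0396.
Update on result 3 ('flagged'): P(H) ← 0.734·0.0396 / (0.734·0.0396 + 0.26·0.9604) = 0.029032/0.27875 = 0.1042.

Posterior P(H) ≈ 0.1042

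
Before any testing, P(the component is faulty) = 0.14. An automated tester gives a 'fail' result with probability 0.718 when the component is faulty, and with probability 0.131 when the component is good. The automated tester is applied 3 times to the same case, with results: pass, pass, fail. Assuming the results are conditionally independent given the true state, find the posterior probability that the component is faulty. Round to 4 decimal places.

Posterior P(H) ≈ 0.0859

Let H be the event that the component is faulty; start with P(H) = 0.14. P('fail'|H) = 0.718, P('fail'|¬H) = 0.131.
Update on result 1 ('pass'): P(H) ← 0.282·0.1400 / (0.282·0.1400 + 0.869·0.8600) = 0.039480/0.78682 = 0.0502.
Update on result 2 ('pass'): P(H) ← 0.282·0.0502 / (0.282·0.0502 + 0.869·0.9498) = 0.014150/0.83955 = 0.0169.
Update on result 3 ('fail'): P(H) ← 0.718·0.0169 / (0.718·0.0169 + 0.131·0.9831) = 0.012101/0.14089 = 0.0859.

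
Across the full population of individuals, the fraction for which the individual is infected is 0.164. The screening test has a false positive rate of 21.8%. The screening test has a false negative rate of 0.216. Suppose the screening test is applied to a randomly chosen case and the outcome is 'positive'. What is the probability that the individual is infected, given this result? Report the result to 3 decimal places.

Write H for 'the individual is infected'. Prior odds H:¬H = 0.164/0.836 = 0.19617. For the 'positive' outcome, the likelihood ratio is 0.784/0.218 = 3.5963.
Posterior odds = 0.19617 × 3.5963 = 0.70550, so P(H|E) = 0.70550/(1+0.70550) = 0.414.

P(H | E) ≈ 0.414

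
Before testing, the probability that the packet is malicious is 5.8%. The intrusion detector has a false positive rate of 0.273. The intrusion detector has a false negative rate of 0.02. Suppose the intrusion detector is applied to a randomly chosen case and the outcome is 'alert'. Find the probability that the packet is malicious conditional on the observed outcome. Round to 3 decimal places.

Let H be the event that the packet is malicious. P(H) = 0.058, so P(¬H) = 0.942. With E the 'alert' result, P(E|H) = 0.98 and P(E|¬H) = 0.273.
P(E) = 0.98·0.058 + 0.273·0.942 = 0.056840 + 0.25717 = 0.31401.
By Bayes' theorem, P(H|E) = 0.056840 / 0.31401 = 0.181.

P(H | E) ≈ 0.181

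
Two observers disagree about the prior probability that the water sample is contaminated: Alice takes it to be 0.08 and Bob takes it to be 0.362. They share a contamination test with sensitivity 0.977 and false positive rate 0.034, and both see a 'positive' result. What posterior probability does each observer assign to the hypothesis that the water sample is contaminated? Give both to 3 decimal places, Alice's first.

P('+'|H) = 0.977, P('+'|¬H) = 0.034.
Alice: numerator 0.977·0.08 = 0.078160; evidence = 0.078160+0.034·0.92 = 0.10944; posterior = 0.714.
Bob: numerator 0.977·0.362 = 0.35367; evidence = 0.35367+0.034·0.638 = 0.37537; posterior = 0.942.

Alice: 0.714; Bob: 0.942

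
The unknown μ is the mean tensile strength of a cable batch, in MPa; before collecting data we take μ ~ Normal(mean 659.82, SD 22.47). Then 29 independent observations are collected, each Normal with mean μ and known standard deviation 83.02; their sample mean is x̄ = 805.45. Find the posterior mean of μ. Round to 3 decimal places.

Prior precision 1/τ₀² = 1/22.47² = 0.00198059; data precision n/σ² = 29/83.02² = 0.00420758.
Posterior precision = 0.00198059 + 0.00420758 = 0.00618817.
Posterior mean = (0.00198059·659.82 + 0.00420758·805.45) / 0.00618817 = 758.840.

Posterior mean ≈ 758.840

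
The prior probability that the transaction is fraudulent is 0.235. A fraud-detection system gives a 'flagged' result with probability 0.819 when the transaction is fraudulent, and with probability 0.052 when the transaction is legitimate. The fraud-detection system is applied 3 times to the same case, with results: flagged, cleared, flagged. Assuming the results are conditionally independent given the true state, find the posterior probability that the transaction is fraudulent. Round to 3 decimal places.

Posterior P(H) ≈ 0.936

With H the event that the transaction is fraudulent, the joint likelihood of the observed sequence is P(data|H) = 0.819·0.181·0.819 = 0.12141 and P(data|¬H) = 0.052·0.948·0.052 = 0.0025634.
Bayes: P(H|data) = 0.235·0.12141 / (0.235·0.12141 + 0.765·0.0025634) = 0.028531/0.030492 = 0.9357.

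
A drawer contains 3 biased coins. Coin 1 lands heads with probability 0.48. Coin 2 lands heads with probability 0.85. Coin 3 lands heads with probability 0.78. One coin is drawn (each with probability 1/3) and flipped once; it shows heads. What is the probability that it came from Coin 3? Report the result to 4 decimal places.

Posterior probability ≈ 0.3697

Tabulate prior·likelihood by source: [1] prior 0.333333, lik 0.48, product 0.1600; [2] prior 0.333333, lik 0.85, product 0.2833; [3] prior 0.333333, lik 0.78, product 0.2600.
Normalizing constant = 0.70333; the posterior for Coin 3 is its product over the sum, 0.2600/0.70333 = 0.3697.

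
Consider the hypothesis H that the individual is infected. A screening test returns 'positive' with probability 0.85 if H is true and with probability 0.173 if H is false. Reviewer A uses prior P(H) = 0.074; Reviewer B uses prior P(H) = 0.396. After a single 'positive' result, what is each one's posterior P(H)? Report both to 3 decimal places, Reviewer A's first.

Reviewer A: 0.282; Reviewer B: 0.763

P('+'|H) = 0.85, P('+'|¬H) = 0.173.
Reviewer A: numerator 0.85·0.074 = 0.062900; evidence = 0.062900+0.173·0.926 = 0.22310; posterior = 0.282.
Reviewer B: numerator 0.85·0.396 = 0.33660; evidence = 0.33660+0.173·0.604 = 0.44109; posterior = 0.763.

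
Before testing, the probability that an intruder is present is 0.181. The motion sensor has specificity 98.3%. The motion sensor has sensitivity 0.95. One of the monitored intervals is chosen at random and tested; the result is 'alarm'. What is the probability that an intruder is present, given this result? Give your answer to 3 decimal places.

P(H | E) ≈ 0.925

Let H be the event that an intruder is present. P(H) = 0.181, so P(¬H) = 0.819. With E the 'alarm' result, P(E|H) = 0.95 and P(E|¬H) = 0.017.
P(E) = 0.95·0.181 + 0.017·0.819 = 0.17195 + 0.013923 = 0.18587.
By Bayes' theorem, P(H|E) = 0.17195 / 0.18587 = 0.925.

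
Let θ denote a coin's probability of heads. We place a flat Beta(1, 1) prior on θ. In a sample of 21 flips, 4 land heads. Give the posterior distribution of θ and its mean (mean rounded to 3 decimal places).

Posterior: Beta(5, 18); mean ≈ 0.217

Observing 4 successes and 17 failures updates Beta(1, 1) by adding the success and failure counts to the two shape parameters: α = 1+4 = 5, β = 1+17 = 18.
Posterior mean = α/(α+β) = 5/23 = 0.217.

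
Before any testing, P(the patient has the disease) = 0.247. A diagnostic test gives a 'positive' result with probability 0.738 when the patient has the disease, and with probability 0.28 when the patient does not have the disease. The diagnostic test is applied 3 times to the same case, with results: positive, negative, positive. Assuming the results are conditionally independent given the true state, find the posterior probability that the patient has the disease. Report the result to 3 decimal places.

With H the event that the patient has the disease, the joint likelihood of the observed sequence is P(data|H) = 0.738·0.262·0.738 = 0.14270 and P(data|¬H) = 0.28·0.72·0.28 = 0.056448.
Bayes: P(H|data) = 0.247·0.14270 / (0.247·0.14270 + 0.753·0.056448) = 0.035246/0.077751 = 0.4533.

Posterior P(H) ≈ 0.453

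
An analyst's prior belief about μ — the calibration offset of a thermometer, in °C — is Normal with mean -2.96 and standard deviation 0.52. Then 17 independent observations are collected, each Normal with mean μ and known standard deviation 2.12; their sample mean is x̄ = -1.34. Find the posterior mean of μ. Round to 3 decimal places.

Prior precision 1/τ₀² = 1/0.52² = 3.69822; data precision n/σ² = 17/2.12² = 3.78248.
Posterior precision = 3.69822 + 3.78248 = 7.48071.
Posterior mean = (3.69822·-2.96 + 3.78248·-1.34) / 7.48071 = -2.141.

Posterior mean ≈ -2.141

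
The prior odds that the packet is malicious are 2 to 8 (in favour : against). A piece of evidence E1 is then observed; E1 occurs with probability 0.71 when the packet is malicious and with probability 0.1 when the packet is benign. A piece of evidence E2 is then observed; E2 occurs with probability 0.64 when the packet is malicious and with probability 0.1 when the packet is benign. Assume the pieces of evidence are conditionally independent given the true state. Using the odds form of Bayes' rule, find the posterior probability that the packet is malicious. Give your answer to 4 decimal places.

Posterior probability ≈ 0.9191

Prior odds = 2/8 = 0.25000. In log-odds, ln(0.25000) = -1.3863.
Add log likelihood ratios: ln(7.1000) + ln(6.4000) = 3.8164.
Posterior log-odds = 2.4301, so posterior odds = exp(2.4301) = 11.360. Converting, P(H|E) = 11.360/12.360 = 0.9191.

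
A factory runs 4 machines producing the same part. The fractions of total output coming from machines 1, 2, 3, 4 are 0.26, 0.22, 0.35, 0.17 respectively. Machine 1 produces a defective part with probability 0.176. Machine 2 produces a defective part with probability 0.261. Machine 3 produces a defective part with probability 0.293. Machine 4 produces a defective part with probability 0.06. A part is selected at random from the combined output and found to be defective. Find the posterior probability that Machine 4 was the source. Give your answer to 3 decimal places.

Tabulate prior·likelihood by source: [1] prior 0.26, lik 0.176, product 0.04576; [2] prior 0.22, lik 0.261, product 0.05742; [3] prior 0.35, lik 0.293, product 0.1025; [4] prior 0.17, lik 0.06, product 0.01020.
Normalizing constant = 0.21593; the posterior for Machine 4 is its product over the sum, 0.01020/0.21593 = 0.047.

Posterior probability ≈ 0.047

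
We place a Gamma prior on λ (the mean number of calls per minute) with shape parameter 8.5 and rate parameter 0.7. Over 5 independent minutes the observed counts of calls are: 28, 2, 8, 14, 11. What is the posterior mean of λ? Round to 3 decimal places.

Posterior mean ≈ 12.544

The Poisson likelihood adds the total count to the shape and the number of exposure periods to the rate. Here ∑xᵢ = 63 and n = 5, so shape 8.5→71.5 and rate 0.7→5.7.
E[λ | data] = 71.5/5.7 = 12.544.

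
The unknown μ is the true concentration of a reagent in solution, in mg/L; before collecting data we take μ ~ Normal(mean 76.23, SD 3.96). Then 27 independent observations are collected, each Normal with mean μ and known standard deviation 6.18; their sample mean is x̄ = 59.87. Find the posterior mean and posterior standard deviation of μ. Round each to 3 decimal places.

Posterior mean ≈ 61.224; posterior SD ≈ 1.139

Prior precision 1/τ₀² = 1/3.96² = 0.0637690; data precision n/σ² = 27/6.18² = 0.706947.
Posterior precision = 0.0637690 + 0.706947 = 0.770716, giving posterior SD = 1/√0.770716 = 1.139.
Posterior mean = (0.0637690·76.23 + 0.706947·59.87) / 0.770716 = 61.224.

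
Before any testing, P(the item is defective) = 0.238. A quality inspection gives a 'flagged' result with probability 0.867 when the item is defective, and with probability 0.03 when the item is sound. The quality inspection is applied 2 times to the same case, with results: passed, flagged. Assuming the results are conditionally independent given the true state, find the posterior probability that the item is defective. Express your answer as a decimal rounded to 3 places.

Posterior P(H) ≈ 0.553

Let H be the event that the item is defective; start with P(H) = 0.238. P('flagged'|H) = 0.867, P('flagged'|¬H) = 0.03.
Update on result 1 ('passed'): P(H) ← 0.133·0.2380 / (0.133·0.2380 + 0.97·0.7620) = 0.031654/0.77079 = 0.0411.
Update on result 2 ('flagged'): P(H) ← 0.867·0.0411 / (0.867·0.0411 + 0.03·0.9589) = 0.035605/0.064373 = 0.5531.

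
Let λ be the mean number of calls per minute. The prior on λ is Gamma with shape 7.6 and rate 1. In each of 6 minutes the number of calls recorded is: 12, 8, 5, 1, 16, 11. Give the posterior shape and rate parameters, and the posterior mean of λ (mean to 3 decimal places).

Posterior: Gamma(shape=60.6, rate=7); mean ≈ 8.657

Total count ∑xᵢ = 53 over n = 6 minutes.
Gamma is conjugate to the Poisson likelihood: posterior is Gamma(shape = 7.6+53 = 60.6, rate = 1+6 = 7).
Posterior mean = shape/rate = 60.6/7 = 8.657.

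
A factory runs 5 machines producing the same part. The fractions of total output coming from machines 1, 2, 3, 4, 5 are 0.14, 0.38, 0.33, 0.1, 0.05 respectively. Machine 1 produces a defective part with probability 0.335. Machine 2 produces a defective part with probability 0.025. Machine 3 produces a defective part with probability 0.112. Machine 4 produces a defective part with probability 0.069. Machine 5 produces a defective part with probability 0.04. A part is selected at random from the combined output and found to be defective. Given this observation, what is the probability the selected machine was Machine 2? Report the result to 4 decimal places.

P(defective|M1) = 0.335; P(defective|M2) = 0.025; P(defective|M3) = 0.112; P(defective|M4) = 0.069; P(defective|M5) = 0.04.
Prior × likelihood for each source: 0.14·0.335=0.04690, 0.38·0.025=0.009500, 0.33·0.112=0.03696, 0.1·0.069=0.006900, 0.05·0.04=0.002000. Summing gives P(defective) = 0.10226.
P(Machine 2 | defective) = 0.009500 / 0.10226 = 0.0929.

Posterior probability ≈ 0.0929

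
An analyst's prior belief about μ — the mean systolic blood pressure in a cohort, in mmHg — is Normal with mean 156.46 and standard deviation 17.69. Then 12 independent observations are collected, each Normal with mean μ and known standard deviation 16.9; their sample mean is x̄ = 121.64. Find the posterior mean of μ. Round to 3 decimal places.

With known σ, the Normal prior is conjugate. Weight on the data is w = (n/σ²)/(n/σ² + 1/τ₀²) = 0.0420153/(0.0420153+0.00319554) = 0.92932.
Posterior mean = w·x̄ + (1−w)·μ₀ = 0.92932·121.64 + 0.070681·156.46 = 124.101.

Posterior mean ≈ 124.101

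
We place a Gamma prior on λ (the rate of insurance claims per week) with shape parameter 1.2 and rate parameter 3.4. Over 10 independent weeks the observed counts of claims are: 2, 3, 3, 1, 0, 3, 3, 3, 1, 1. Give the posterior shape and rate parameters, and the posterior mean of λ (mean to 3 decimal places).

The Poisson likelihood adds the total count to the shape and the number of exposure periods to the rate. Here ∑xᵢ = 20 and n = 10, so shape 1.2→21.2 and rate 3.4→13.4.
E[λ | data] = 21.2/13.4 = 1.582.

Posterior: Gamma(shape=21.2, rate=13.4); mean ≈ 1.582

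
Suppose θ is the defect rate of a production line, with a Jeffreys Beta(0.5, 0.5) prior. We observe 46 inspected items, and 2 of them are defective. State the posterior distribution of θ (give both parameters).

Posterior: Beta(2.5, 44.5)

The binomial likelihood is conjugate to the Beta prior: with 2 successes and 44 failures, the posterior is Beta(0.5+2, 0.5+44) = Beta(2.5, 44.5).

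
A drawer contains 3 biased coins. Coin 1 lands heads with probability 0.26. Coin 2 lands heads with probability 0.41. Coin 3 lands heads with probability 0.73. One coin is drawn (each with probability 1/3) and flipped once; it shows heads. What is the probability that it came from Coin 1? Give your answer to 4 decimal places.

Posterior probability ≈ 0.1857

Tabulate prior·likelihood by source: [1] prior 0.333333, lik 0.26, product 0.08667; [2] prior 0.333333, lik 0.41, product 0.1367; [3] prior 0.333333, lik 0.73, product 0.2433.
Normalizing constant = 0.46667; the posterior for Coin 1 is its product over the sum, 0.08667/0.46667 = 0.1857.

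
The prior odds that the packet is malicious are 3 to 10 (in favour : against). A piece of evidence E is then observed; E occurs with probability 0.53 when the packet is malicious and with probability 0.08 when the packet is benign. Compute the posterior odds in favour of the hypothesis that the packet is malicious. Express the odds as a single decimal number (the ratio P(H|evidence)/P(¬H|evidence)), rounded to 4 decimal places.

Prior odds = 3/10 = 0.30000.
Likelihood ratio for E = 0.53/0.08 = 6.6250.
Posterior odds = prior odds × LR = 1.9875.

Posterior odds ≈ 1.9875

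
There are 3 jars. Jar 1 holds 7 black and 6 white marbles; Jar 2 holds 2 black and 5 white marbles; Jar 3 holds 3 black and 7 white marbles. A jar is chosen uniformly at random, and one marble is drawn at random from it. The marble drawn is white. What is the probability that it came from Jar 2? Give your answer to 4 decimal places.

Posterior probability ≈ 0.3808

P(white|Jar 1) = 0.4615; P(white|Jar 2) = 0.7143; P(white|Jar 3) = 0.7.
Prior × likelihood for each source: 0.333333·0.4615=0.1538, 0.333333·0.7143=0.2381, 0.333333·0.7=0.2333. Summing gives P(white) = 0.62527.
P(Jar 2 | white) = 0.2381 / 0.62527 = 0.3808.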